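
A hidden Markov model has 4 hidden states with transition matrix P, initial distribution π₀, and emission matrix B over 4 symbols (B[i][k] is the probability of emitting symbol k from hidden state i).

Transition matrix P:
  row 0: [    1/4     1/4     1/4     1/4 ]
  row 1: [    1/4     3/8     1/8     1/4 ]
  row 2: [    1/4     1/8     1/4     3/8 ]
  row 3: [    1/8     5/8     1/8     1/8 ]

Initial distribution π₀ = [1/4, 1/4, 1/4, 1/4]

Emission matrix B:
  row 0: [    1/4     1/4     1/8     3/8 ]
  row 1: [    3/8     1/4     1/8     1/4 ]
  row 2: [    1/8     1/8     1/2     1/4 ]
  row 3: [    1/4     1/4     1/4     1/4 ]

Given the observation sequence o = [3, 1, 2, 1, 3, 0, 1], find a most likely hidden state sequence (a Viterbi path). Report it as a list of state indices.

path = [0, 0, 2, 3, 1, 1, 1]

t=0: δ = [9.375e-02, 6.250e-02, 6.250e-02, 6.250e-02]  (obs o_0=3)
t=1: δ = [5.859e-03, 9.766e-03, 2.930e-03, 5.859e-03]  ψ = [0, 3, 0, 0]  (obs o_1=1)
t=2: δ = [3.052e-04, 4.578e-04, 7.324e-04, 6.104e-04]  ψ = [1, 1, 0, 1]  (obs o_2=2)
t=3: δ = [4.578e-05, 9.537e-05, 2.289e-05, 6.866e-05]  ψ = [2, 3, 2, 2]  (obs o_3=1)
t=4: δ = [8.941e-06, 1.073e-05, 2.980e-06, 5.960e-06]  ψ = [1, 3, 1, 1]  (obs o_4=3)
t=5: δ = [6.706e-07, 1.509e-06, 2.794e-07, 6.706e-07]  ψ = [1, 1, 0, 1]  (obs o_5=0)
t=6: δ = [9.430e-08, 1.414e-07, 2.357e-08, 9.430e-08]  ψ = [1, 1, 1, 1]  (obs o_6=1)
backtrack: best end state = 1; path = [0, 0, 2, 3, 1, 1, 1]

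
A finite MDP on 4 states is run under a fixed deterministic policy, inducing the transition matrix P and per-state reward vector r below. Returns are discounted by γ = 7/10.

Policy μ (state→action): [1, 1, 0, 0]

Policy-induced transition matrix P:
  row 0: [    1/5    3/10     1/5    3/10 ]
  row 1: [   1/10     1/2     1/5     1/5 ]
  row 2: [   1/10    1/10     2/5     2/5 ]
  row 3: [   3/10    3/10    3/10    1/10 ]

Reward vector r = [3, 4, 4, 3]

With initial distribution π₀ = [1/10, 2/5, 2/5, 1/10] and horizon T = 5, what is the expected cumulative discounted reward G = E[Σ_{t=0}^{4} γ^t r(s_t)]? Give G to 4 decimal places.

G = 10.1616

t=0: π = [0.1000, 0.4000, 0.4000, 0.1000], E[r] = 3.8000, γ^t·E[r] = 3.800000, running G = 3.800000
t=1: π = [0.1300, 0.3000, 0.2900, 0.2800], E[r] = 3.5900, γ^t·E[r] = 2.513000, running G = 6.313000
t=2: π = [0.1690, 0.3020, 0.2860, 0.2430], E[r] = 3.5880, γ^t·E[r] = 1.758120, running G = 8.071120
t=3: π = [0.1655, 0.3032, 0.2815, 0.2498], E[r] = 3.5847, γ^t·E[r] = 1.229552, running G = 9.300672
t=4: π = [0.1665, 0.3043, 0.2813, 0.2479], E[r] = 3.5856, γ^t·E[r] = 0.860907, running G = 10.161579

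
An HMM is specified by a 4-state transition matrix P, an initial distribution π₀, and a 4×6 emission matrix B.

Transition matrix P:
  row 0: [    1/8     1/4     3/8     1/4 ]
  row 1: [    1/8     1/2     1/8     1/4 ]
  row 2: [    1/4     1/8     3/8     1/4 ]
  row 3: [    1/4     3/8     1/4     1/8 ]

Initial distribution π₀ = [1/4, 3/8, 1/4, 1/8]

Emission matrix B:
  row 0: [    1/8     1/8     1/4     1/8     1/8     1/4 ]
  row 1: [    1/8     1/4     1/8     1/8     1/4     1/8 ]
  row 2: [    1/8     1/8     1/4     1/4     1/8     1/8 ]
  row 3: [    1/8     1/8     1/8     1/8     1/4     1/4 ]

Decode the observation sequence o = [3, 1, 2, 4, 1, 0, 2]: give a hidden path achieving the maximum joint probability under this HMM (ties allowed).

path = [1, 1, 1, 1, 1, 1, 1]

t=0: δ = [3.125e-02, 4.688e-02, 6.250e-02, 1.562e-02]  (obs o_0=3)
t=1: δ = [1.953e-03, 5.859e-03, 2.930e-03, 1.953e-03]  ψ = [2, 1, 2, 2]  (obs o_1=1)
t=2: δ = [1.831e-04, 3.662e-04, 2.747e-04, 1.831e-04]  ψ = [1, 1, 2, 1]  (obs o_2=2)
t=3: δ = [8.583e-06, 4.578e-05, 1.287e-05, 2.289e-05]  ψ = [2, 1, 2, 1]  (obs o_3=4)
t=4: δ = [7.153e-07, 5.722e-06, 7.153e-07, 1.431e-06]  ψ = [1, 1, 1, 1]  (obs o_4=1)
t=5: δ = [8.941e-08, 3.576e-07, 8.941e-08, 1.788e-07]  ψ = [1, 1, 1, 1]  (obs o_5=0)
t=6: δ = [1.118e-08, 2.235e-08, 1.118e-08, 1.118e-08]  ψ = [1, 1, 1, 1]  (obs o_6=2)
backtrack: best end state = 1; path = [1, 1, 1, 1, 1, 1, 1]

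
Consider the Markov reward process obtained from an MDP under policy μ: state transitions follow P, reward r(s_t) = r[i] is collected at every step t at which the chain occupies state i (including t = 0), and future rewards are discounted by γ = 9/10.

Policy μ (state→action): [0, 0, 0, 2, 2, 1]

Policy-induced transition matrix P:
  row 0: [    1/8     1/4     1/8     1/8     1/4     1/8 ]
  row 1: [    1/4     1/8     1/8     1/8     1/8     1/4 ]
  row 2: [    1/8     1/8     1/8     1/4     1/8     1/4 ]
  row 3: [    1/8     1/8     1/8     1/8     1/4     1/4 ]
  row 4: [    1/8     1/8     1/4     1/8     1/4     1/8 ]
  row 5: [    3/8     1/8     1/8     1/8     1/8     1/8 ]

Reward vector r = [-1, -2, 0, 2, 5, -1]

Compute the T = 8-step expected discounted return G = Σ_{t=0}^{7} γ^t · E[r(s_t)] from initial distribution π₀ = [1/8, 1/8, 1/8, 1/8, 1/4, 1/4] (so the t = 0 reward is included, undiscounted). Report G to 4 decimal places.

t=0: π = [0.1250, 0.1250, 0.1250, 0.1250, 0.2500, 0.2500], E[r] = 0.8750, γ^t·E[r] = 0.875000, running G = 0.875000
t=1: π = [0.2031, 0.1406, 0.1563, 0.1406, 0.1875, 0.1719], E[r] = 0.5625, γ^t·E[r] = 0.506250, running G = 1.381250
t=2: π = [0.1855, 0.1504, 0.1484, 0.1445, 0.1914, 0.1797], E[r] = 0.5801, γ^t·E[r] = 0.469863, running G = 1.851113
t=3: π = [0.1887, 0.1482, 0.1489, 0.1436, 0.1902, 0.1804], E[r] = 0.5725, γ^t·E[r] = 0.417360, running G = 2.268473
t=4: π = [0.1886, 0.1486, 0.1488, 0.1436, 0.1903, 0.1801], E[r] = 0.5729, γ^t·E[r] = 0.375864, running G = 2.644337
t=5: π = [0.1886, 0.1486, 0.1488, 0.1436, 0.1903, 0.1801], E[r] = 0.5729, γ^t·E[r] = 0.338300, running G = 2.982637
t=6: π = [0.1886, 0.1486, 0.1488, 0.1436, 0.1903, 0.1801], E[r] = 0.5729, γ^t·E[r] = 0.304459, running G = 3.287096
t=7: π = [0.1886, 0.1486, 0.1488, 0.1436, 0.1903, 0.1801], E[r] = 0.5729, γ^t·E[r] = 0.274015, running G = 3.561111

G = 3.5611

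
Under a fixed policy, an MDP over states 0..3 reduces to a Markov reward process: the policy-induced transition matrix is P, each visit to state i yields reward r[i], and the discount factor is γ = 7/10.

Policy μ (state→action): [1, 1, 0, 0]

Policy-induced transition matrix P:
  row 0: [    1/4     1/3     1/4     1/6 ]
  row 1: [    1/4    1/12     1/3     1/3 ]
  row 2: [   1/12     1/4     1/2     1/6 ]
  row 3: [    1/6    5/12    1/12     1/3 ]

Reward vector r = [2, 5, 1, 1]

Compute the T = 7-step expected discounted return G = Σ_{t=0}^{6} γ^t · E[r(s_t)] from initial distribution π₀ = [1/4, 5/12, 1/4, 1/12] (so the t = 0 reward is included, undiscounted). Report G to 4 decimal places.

t=0: π = [0.2500, 0.4167, 0.2500, 0.0833], E[r] = 2.9167, γ^t·E[r] = 2.916667, running G = 2.916667
t=1: π = [0.2014, 0.2153, 0.3333, 0.2500], E[r] = 2.0625, γ^t·E[r] = 1.443750, running G = 4.360417
t=2: π = [0.1736, 0.2726, 0.3096, 0.2442], E[r] = 2.2639, γ^t·E[r] = 1.109306, running G = 5.469722
t=3: π = [0.1780, 0.2597, 0.3094, 0.2528], E[r] = 2.2170, γ^t·E[r] = 0.760436, running G = 6.230158
t=4: π = [0.1774, 0.2637, 0.3069, 0.2521], E[r] = 2.2321, γ^t·E[r] = 0.535923, running G = 6.766081
t=5: π = [0.1778, 0.2628, 0.3067, 0.2526], E[r] = 2.2292, γ^t·E[r] = 0.374669, running G = 7.140750
t=6: π = [0.1778, 0.2631, 0.3065, 0.2526], E[r] = 2.2303, γ^t·E[r] = 0.262393, running G = 7.403143

G = 7.4031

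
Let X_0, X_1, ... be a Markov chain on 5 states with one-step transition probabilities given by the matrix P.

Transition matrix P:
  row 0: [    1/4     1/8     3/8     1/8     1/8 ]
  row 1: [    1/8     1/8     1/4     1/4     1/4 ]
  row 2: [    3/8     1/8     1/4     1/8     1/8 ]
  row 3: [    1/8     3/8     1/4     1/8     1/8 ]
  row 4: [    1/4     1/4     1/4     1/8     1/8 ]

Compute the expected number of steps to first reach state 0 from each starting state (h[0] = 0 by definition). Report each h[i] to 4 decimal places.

First-step conditioning: h[0] = 0; for i ≠ 0, h[i] = 1 + Σ_k P[i][k]·h[k].
  h[1] = 1 + 1/8·h[1] + 1/4·h[2] + 1/4·h[3] + 1/4·h[4]
  h[2] = 1 + 1/8·h[1] + 1/4·h[2] + 1/8·h[3] + 1/8·h[4]
  h[3] = 1 + 3/8·h[1] + 1/4·h[2] + 1/8·h[3] + 1/8·h[4]
  h[4] = 1 + 1/4·h[1] + 1/4·h[2] + 1/8·h[3] + 1/8·h[4]
Solving the 4×4 linear system over states ≠ 0 gives exactly h = [0, 320/67, 244/67, 324/67, 284/67] (h[0] = 0 is the target).

h = [0.0000, 4.7761, 3.6418, 4.8358, 4.2388]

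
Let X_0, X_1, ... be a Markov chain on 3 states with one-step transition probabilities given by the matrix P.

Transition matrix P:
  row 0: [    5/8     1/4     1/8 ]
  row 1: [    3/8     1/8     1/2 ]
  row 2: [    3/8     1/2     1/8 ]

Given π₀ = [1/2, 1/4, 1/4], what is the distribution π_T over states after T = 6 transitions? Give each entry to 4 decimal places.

t=0: π = [0.5000, 0.2500, 0.2500]
t=1: π = [0.5000, 0.2813, 0.2188]
t=2: π = [0.5000, 0.2695, 0.2305]
t=3: π = [0.5000, 0.2739, 0.2261]
t=4: π = [0.5000, 0.2723, 0.2277]
t=5: π = [0.5000, 0.2729, 0.2271]
t=6: π = [0.5000, 0.2727, 0.2273]

π = [0.5000, 0.2727, 0.2273]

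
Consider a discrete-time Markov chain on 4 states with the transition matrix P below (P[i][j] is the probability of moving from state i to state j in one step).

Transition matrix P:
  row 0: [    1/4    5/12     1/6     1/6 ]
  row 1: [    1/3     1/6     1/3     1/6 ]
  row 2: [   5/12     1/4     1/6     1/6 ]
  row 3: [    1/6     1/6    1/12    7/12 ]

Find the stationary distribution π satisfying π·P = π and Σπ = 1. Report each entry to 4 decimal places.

Balance equations π_j = Σ_i π_i·P[i][j]:
  π_0 = 1/4·π_0 + 1/3·π_1 + 5/12·π_2 + 1/6·π_3
  π_1 = 5/12·π_0 + 1/6·π_1 + 1/4·π_2 + 1/6·π_3
  π_2 = 1/6·π_0 + 1/3·π_1 + 1/6·π_2 + 1/12·π_3
  normalize: π_0 + π_1 + π_2 + π_3 = 1
Solving the linear system gives exactly π = [179/644, 81/322, 17/92, 2/7].

π = [0.2780, 0.2516, 0.1848, 0.2857]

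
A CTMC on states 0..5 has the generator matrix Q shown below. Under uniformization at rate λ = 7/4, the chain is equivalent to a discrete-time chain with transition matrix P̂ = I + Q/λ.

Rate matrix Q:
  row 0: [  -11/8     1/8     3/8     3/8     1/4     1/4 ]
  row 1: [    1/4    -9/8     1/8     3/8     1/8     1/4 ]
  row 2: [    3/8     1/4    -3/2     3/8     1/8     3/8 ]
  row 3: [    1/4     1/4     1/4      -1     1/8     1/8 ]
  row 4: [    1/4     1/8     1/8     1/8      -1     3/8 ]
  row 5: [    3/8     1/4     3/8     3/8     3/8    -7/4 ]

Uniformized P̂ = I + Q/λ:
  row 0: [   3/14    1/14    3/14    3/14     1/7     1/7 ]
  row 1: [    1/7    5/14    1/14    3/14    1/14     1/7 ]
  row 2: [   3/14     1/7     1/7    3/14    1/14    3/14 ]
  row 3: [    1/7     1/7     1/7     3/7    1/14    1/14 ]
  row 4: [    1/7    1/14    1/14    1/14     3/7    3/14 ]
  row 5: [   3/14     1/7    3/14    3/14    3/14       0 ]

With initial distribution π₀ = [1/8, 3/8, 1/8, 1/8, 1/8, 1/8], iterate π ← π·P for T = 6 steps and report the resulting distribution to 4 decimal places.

t=0: π = [0.1250, 0.3750, 0.1250, 0.1250, 0.1250, 0.1250]
t=1: π = [0.1696, 0.2054, 0.1250, 0.2232, 0.1429, 0.1339]
t=2: π = [0.1735, 0.1645, 0.1397, 0.2417, 0.1537, 0.1269]
t=3: π = [0.1743, 0.1547, 0.1416, 0.2441, 0.1568, 0.1284]
t=4: π = [0.1746, 0.1524, 0.1422, 0.2442, 0.1582, 0.1284]
t=5: π = [0.1747, 0.1517, 0.1423, 0.2440, 0.1588, 0.1285]
t=6: π = [0.1747, 0.1516, 0.1423, 0.2439, 0.1590, 0.1286]

π = [0.1747, 0.1516, 0.1423, 0.2439, 0.1590, 0.1286]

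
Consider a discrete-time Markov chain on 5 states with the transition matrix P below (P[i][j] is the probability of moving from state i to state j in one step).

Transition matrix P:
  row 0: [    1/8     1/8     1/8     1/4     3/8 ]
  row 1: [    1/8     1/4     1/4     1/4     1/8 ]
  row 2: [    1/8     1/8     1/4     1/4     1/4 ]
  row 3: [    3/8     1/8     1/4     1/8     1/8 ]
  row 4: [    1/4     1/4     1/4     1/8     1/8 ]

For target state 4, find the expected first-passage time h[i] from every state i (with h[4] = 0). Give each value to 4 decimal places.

First-step conditioning: h[4] = 0; for i ≠ 4, h[i] = 1 + Σ_k P[i][k]·h[k].
  h[0] = 1 + 1/8·h[0] + 1/8·h[1] + 1/8·h[2] + 1/4·h[3]
  h[1] = 1 + 1/8·h[0] + 1/4·h[1] + 1/4·h[2] + 1/4·h[3]
  h[2] = 1 + 1/8·h[0] + 1/8·h[1] + 1/4·h[2] + 1/4·h[3]
  h[3] = 1 + 3/8·h[0] + 1/8·h[1] + 1/4·h[2] + 1/8·h[3]
Solving the 4×4 linear system over states ≠ 4 gives exactly h = [1176/305, 1536/305, 1344/305, 1456/305, 0] (h[4] = 0 is the target).

h = [3.8557, 5.0361, 4.4066, 4.7738, 0.0000]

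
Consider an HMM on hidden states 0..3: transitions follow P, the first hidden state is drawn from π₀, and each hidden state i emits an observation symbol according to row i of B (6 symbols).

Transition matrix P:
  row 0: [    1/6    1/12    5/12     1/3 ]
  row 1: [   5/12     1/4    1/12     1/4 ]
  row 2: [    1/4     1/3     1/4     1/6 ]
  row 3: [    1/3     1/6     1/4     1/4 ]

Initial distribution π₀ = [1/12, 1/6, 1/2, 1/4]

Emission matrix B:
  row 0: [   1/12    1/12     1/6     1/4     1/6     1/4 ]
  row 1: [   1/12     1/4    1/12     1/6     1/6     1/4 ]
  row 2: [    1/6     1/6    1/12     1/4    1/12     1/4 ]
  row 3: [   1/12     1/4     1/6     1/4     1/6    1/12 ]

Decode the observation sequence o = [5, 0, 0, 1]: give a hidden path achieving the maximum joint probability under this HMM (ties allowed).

t=0: δ = [2.083e-02, 4.167e-02, 1.250e-01, 2.083e-02]  (obs o_0=5)
t=1: δ = [2.604e-03, 3.472e-03, 5.208e-03, 1.736e-03]  ψ = [2, 2, 2, 2]  (obs o_1=0)
t=2: δ = [1.206e-04, 1.447e-04, 2.170e-04, 7.234e-05]  ψ = [1, 2, 2, 0]  (obs o_2=0)
t=3: δ = [5.023e-06, 1.808e-05, 9.042e-06, 1.005e-05]  ψ = [1, 2, 2, 0]  (obs o_3=1)
backtrack: best end state = 1; path = [2, 2, 2, 1]

path = [2, 2, 2, 1]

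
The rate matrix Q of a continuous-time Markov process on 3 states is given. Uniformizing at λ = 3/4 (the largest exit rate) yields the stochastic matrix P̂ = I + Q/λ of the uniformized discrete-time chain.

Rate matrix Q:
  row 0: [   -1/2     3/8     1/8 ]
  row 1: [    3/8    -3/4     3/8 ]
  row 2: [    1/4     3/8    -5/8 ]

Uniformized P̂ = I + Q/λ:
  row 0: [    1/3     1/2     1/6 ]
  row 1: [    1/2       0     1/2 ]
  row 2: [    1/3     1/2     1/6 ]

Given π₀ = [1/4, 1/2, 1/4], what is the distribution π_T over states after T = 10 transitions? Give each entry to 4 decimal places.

t=0: π = [0.2500, 0.5000, 0.2500]
t=1: π = [0.4167, 0.2500, 0.3333]
t=2: π = [0.3750, 0.3750, 0.2500]
t=3: π = [0.3958, 0.3125, 0.2917]
t=4: π = [0.3854, 0.3438, 0.2708]
t=5: π = [0.3906, 0.3281, 0.2813]
t=6: π = [0.3880, 0.3359, 0.2760]
t=7: π = [0.3893, 0.3320, 0.2786]
t=8: π = [0.3887, 0.3340, 0.2773]
t=9: π = [0.3890, 0.3330, 0.2780]
t=10: π = [0.3888, 0.3335, 0.2777]

π = [0.3888, 0.3335, 0.2777]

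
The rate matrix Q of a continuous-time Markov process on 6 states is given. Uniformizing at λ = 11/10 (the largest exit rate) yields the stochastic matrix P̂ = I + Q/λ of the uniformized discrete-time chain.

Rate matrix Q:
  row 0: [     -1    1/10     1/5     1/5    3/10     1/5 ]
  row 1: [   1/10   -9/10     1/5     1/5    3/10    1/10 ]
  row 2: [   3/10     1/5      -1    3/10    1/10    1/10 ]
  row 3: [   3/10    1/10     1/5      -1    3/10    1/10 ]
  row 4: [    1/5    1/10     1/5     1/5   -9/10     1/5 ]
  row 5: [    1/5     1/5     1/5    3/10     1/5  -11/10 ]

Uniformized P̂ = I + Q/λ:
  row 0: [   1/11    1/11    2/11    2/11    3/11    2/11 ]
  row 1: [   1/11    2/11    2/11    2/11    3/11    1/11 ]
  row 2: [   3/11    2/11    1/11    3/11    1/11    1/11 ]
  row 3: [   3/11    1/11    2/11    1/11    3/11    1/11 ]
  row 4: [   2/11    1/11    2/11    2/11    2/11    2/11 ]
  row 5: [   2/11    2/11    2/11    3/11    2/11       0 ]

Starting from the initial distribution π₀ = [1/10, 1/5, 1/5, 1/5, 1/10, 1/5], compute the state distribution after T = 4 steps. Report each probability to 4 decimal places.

t=0: π = [0.1000, 0.2000, 0.2000, 0.2000, 0.1000, 0.2000]
t=1: π = [0.1909, 0.1455, 0.1636, 0.2000, 0.2091, 0.0909]
t=2: π = [0.1843, 0.1273, 0.1669, 0.1868, 0.2157, 0.1190]
t=3: π = [0.1856, 0.1285, 0.1666, 0.1908, 0.2119, 0.1165]
t=4: π = [0.1858, 0.1283, 0.1667, 0.1902, 0.2126, 0.1165]

π = [0.1858, 0.1283, 0.1667, 0.1902, 0.2126, 0.1165]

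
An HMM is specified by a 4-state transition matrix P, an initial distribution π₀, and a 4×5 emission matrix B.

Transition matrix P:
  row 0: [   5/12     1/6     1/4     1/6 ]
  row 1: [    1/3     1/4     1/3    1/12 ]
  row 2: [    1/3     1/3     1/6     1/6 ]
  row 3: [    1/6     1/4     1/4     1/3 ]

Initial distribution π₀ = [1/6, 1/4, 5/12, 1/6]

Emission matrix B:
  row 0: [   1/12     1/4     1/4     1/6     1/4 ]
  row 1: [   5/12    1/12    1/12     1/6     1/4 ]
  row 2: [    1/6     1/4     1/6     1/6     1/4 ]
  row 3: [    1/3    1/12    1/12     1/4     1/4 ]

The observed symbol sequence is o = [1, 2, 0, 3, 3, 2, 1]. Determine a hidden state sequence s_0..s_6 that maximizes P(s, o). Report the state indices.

t=0: δ = [4.167e-02, 2.083e-02, 1.042e-01, 1.389e-02]  (obs o_0=1)
t=1: δ = [8.681e-03, 2.894e-03, 2.894e-03, 1.447e-03]  ψ = [2, 2, 2, 2]  (obs o_1=2)
t=2: δ = [3.014e-04, 6.028e-04, 3.617e-04, 4.823e-04]  ψ = [0, 0, 0, 0]  (obs o_2=0)
t=3: δ = [3.349e-05, 2.512e-05, 3.349e-05, 4.019e-05]  ψ = [1, 1, 1, 3]  (obs o_3=3)
t=4: δ = [2.326e-06, 1.861e-06, 1.674e-06, 3.349e-06]  ψ = [0, 2, 3, 3]  (obs o_4=3)
t=5: δ = [2.423e-07, 6.977e-08, 1.395e-07, 9.303e-08]  ψ = [0, 3, 3, 3]  (obs o_5=2)
t=6: δ = [2.524e-08, 3.876e-09, 1.514e-08, 3.365e-09]  ψ = [0, 2, 0, 0]  (obs o_6=1)
backtrack: best end state = 0; path = [2, 0, 1, 0, 0, 0, 0]

path = [2, 0, 1, 0, 0, 0, 0]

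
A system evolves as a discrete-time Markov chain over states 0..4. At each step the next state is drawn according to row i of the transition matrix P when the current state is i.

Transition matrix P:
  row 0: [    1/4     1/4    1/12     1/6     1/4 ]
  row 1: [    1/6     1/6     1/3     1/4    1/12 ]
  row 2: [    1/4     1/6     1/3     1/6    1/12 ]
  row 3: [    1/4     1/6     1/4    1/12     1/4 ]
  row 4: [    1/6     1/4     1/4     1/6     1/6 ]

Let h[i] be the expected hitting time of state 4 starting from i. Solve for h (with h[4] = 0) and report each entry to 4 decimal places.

First-step conditioning: h[4] = 0; for i ≠ 4, h[i] = 1 + Σ_k P[i][k]·h[k].
  h[0] = 1 + 1/4·h[0] + 1/4·h[1] + 1/12·h[2] + 1/6·h[3]
  h[1] = 1 + 1/6·h[0] + 1/6·h[1] + 1/3·h[2] + 1/4·h[3]
  h[2] = 1 + 1/4·h[0] + 1/6·h[1] + 1/3·h[2] + 1/6·h[3]
  h[3] = 1 + 1/4·h[0] + 1/6·h[1] + 1/4·h[2] + 1/12·h[3]
Solving the 4×4 linear system over states ≠ 4 gives exactly h = [18852/3403, 22644/3403, 22620/3403, 19140/3403, 0] (h[4] = 0 is the target).

h = [5.5398, 6.6541, 6.6471, 5.6244, 0.0000]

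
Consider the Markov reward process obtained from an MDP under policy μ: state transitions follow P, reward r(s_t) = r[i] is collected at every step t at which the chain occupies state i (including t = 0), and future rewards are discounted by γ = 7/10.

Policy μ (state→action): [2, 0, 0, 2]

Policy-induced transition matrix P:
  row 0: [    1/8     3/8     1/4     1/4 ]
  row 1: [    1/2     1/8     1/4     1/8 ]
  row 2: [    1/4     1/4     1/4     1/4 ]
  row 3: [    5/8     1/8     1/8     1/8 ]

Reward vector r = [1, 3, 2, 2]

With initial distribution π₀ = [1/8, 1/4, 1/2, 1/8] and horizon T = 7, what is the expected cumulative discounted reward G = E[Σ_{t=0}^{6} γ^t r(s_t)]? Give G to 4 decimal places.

t=0: π = [0.1250, 0.2500, 0.5000, 0.1250], E[r] = 2.1250, γ^t·E[r] = 2.125000, running G = 2.125000
t=1: π = [0.3438, 0.2188, 0.2344, 0.2031], E[r] = 1.8750, γ^t·E[r] = 1.312500, running G = 3.437500
t=2: π = [0.3379, 0.2402, 0.2246, 0.1973], E[r] = 1.9023, γ^t·E[r] = 0.932148, running G = 4.369648
t=3: π = [0.3418, 0.2375, 0.2253, 0.1953], E[r] = 1.8958, γ^t·E[r] = 0.650243, running G = 5.019891
t=4: π = [0.3399, 0.2386, 0.2256, 0.1959], E[r] = 1.8987, γ^t·E[r] = 0.455881, running G = 5.475772
t=5: π = [0.3406, 0.2382, 0.2255, 0.1957], E[r] = 1.8975, γ^t·E[r] = 0.318921, running G = 5.794693
t=6: π = [0.3403, 0.2383, 0.2255, 0.1958], E[r] = 1.8980, γ^t·E[r] = 0.223298, running G = 6.017991

G = 6.0180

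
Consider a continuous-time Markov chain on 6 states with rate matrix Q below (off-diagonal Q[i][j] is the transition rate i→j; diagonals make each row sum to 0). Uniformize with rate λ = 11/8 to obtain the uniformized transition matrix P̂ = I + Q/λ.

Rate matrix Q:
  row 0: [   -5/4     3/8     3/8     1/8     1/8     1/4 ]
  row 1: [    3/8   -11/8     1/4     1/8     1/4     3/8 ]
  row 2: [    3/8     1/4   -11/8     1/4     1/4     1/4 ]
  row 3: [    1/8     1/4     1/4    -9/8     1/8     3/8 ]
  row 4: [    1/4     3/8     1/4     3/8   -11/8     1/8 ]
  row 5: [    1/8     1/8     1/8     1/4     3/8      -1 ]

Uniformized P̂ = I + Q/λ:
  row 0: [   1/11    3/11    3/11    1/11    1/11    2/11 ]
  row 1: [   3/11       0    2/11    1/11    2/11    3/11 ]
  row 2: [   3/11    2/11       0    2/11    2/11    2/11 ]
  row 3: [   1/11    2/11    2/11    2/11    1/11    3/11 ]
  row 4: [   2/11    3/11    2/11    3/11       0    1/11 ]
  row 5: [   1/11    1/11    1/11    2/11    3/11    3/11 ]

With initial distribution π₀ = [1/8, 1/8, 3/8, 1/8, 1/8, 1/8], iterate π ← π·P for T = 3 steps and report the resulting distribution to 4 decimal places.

t=0: π = [0.1250, 0.1250, 0.3750, 0.1250, 0.1250, 0.1250]
t=1: π = [0.1932, 0.1705, 0.1136, 0.1705, 0.1477, 0.2045]
t=2: π = [0.1560, 0.1632, 0.1601, 0.1622, 0.1405, 0.2180]
t=3: π = [0.1625, 0.1593, 0.1471, 0.1656, 0.1472, 0.2184]

π = [0.1625, 0.1593, 0.1471, 0.1656, 0.1472, 0.2184]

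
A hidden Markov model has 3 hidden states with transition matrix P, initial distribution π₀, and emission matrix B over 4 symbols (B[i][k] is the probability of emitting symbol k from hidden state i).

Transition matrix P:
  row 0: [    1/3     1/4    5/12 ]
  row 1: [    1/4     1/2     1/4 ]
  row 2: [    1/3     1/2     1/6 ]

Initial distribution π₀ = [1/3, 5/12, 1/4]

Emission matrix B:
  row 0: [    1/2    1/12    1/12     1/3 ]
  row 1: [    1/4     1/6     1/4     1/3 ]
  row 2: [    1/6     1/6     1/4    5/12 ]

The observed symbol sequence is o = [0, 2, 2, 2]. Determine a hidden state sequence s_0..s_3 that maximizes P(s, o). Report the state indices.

t=0: δ = [1.667e-01, 1.042e-01, 4.167e-02]  (obs o_0=0)
t=1: δ = [4.630e-03, 1.302e-02, 1.736e-02]  ψ = [0, 1, 0]  (obs o_1=2)
t=2: δ = [4.823e-04, 2.170e-03, 8.138e-04]  ψ = [2, 2, 1]  (obs o_2=2)
t=3: δ = [4.521e-05, 2.713e-04, 1.356e-04]  ψ = [1, 1, 1]  (obs o_3=2)
backtrack: best end state = 1; path = [0, 2, 1, 1]

path = [0, 2, 1, 1]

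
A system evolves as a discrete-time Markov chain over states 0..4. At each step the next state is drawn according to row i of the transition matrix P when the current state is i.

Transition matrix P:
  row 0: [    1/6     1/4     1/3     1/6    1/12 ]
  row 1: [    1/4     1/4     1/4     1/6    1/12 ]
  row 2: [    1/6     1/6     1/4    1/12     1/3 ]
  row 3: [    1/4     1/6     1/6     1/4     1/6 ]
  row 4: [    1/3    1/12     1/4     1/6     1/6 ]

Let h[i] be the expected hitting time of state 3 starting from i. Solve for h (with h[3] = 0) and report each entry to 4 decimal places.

First-step conditioning: h[3] = 0; for i ≠ 3, h[i] = 1 + Σ_k P[i][k]·h[k].
  h[0] = 1 + 1/6·h[0] + 1/4·h[1] + 1/3·h[2] + 1/12·h[4]
  h[1] = 1 + 1/4·h[0] + 1/4·h[1] + 1/4·h[2] + 1/12·h[4]
  h[2] = 1 + 1/6·h[0] + 1/6·h[1] + 1/4·h[2] + 1/3·h[4]
  h[4] = 1 + 1/3·h[0] + 1/12·h[1] + 1/4·h[2] + 1/6·h[4]
Solving the 4×4 linear system over states ≠ 3 gives exactly h = [1388/199, 6896/995, 7468/995, 0, 1380/199] (h[3] = 0 is the target).

h = [6.9749, 6.9307, 7.5055, 0.0000, 6.9347]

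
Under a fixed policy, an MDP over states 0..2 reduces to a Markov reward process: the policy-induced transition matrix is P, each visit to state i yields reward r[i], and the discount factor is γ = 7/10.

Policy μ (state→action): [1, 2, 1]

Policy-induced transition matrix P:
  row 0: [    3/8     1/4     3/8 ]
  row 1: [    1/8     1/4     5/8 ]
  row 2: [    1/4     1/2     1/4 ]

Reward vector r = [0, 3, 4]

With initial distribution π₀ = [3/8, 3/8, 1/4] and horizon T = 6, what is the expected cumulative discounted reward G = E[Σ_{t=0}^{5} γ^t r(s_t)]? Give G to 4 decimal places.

t=0: π = [0.3750, 0.3750, 0.2500], E[r] = 2.1250, γ^t·E[r] = 2.125000, running G = 2.125000
t=1: π = [0.2500, 0.3125, 0.4375], E[r] = 2.6875, γ^t·E[r] = 1.881250, running G = 4.006250
t=2: π = [0.2422, 0.3594, 0.3984], E[r] = 2.6719, γ^t·E[r] = 1.309219, running G = 5.315469
t=3: π = [0.2354, 0.3496, 0.4150], E[r] = 2.7090, γ^t·E[r] = 0.929182, running G = 6.244650
t=4: π = [0.2357, 0.3538, 0.4105], E[r] = 2.7034, γ^t·E[r] = 0.649079, running G = 6.893729
t=5: π = [0.2352, 0.3526, 0.4121], E[r] = 2.7064, γ^t·E[r] = 0.454863, running G = 7.348592

G = 7.3486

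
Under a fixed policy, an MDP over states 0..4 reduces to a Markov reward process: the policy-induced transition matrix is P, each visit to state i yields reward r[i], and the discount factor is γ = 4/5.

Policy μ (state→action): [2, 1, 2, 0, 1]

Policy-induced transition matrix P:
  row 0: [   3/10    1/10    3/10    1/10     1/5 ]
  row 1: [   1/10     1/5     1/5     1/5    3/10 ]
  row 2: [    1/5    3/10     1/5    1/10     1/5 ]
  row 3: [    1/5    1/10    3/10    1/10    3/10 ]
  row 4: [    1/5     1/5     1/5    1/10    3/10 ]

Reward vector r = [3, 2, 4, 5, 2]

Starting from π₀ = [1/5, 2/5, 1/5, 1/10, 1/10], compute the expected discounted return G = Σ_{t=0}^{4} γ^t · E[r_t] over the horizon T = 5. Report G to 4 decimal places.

t=0: π = [0.2000, 0.4000, 0.2000, 0.1000, 0.1000], E[r] = 2.9000, γ^t·E[r] = 2.900000, running G = 2.900000
t=1: π = [0.1800, 0.1900, 0.2300, 0.1400, 0.2600], E[r] = 3.0600, γ^t·E[r] = 2.448000, running G = 5.348000
t=2: π = [0.1990, 0.1910, 0.2320, 0.1190, 0.2590], E[r] = 3.0200, γ^t·E[r] = 1.932800, running G = 7.280800
t=3: π = [0.2008, 0.1914, 0.2318, 0.1191, 0.2569], E[r] = 3.0217, γ^t·E[r] = 1.547110, running G = 8.827910
t=4: π = [0.2009, 0.1912, 0.2320, 0.1191, 0.2567], E[r] = 3.0223, γ^t·E[r] = 1.237950, running G = 10.065861

G = 10.0659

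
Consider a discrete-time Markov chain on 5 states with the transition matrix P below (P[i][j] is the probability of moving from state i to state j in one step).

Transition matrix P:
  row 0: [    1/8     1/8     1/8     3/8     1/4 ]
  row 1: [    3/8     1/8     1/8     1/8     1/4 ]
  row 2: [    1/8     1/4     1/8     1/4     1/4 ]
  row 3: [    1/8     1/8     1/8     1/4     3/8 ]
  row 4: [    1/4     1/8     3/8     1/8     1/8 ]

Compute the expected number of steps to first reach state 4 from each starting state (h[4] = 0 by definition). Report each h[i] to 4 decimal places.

h = [3.4962, 3.5933, 3.5569, 3.1077, 0.0000]

First-step conditioning: h[4] = 0; for i ≠ 4, h[i] = 1 + Σ_k P[i][k]·h[k].
  h[0] = 1 + 1/8·h[0] + 1/8·h[1] + 1/8·h[2] + 3/8·h[3]
  h[1] = 1 + 3/8·h[0] + 1/8·h[1] + 1/8·h[2] + 1/8·h[3]
  h[2] = 1 + 1/8·h[0] + 1/4·h[1] + 1/8·h[2] + 1/4·h[3]
  h[3] = 1 + 1/8·h[0] + 1/8·h[1] + 1/8·h[2] + 1/4·h[3]
Solving the 4×4 linear system over states ≠ 4 gives exactly h = [2304/659, 2368/659, 2344/659, 2048/659, 0] (h[4] = 0 is the target).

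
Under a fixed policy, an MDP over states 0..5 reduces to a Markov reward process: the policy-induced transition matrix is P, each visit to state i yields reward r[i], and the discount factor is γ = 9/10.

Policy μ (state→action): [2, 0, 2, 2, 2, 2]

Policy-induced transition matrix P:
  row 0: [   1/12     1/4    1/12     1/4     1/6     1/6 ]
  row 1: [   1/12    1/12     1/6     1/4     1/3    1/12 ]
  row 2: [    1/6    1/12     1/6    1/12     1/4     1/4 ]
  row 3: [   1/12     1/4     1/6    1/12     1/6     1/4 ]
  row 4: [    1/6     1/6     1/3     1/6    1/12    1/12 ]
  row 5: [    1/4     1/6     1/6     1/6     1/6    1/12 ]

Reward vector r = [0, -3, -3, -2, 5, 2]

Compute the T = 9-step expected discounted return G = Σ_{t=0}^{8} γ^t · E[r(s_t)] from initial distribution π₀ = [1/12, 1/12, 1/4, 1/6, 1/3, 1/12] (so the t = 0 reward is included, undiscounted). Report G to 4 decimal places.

G = -0.1093

t=0: π = [0.0833, 0.0833, 0.2500, 0.1667, 0.3333, 0.0833], E[r] = 0.5000, γ^t·E[r] = 0.500000, running G = 0.500000
t=1: π = [0.1458, 0.1597, 0.2153, 0.1458, 0.1736, 0.1597], E[r] = -0.2292, γ^t·E[r] = -0.206250, running G = 0.293750
t=2: π = [0.1424, 0.1597, 0.1834, 0.1620, 0.1968, 0.1557], E[r] = -0.0584, γ^t·E[r] = -0.047344, running G = 0.246406
t=3: π = [0.1410, 0.1634, 0.1876, 0.1630, 0.1922, 0.1528], E[r] = -0.1128, γ^t·E[r] = -0.082195, running G = 0.164211
t=4: π = [0.1404, 0.1627, 0.1869, 0.1628, 0.1935, 0.1535], E[r] = -0.1001, γ^t·E[r] = -0.065646, running G = 0.098565
t=5: π = [0.1406, 0.1628, 0.1872, 0.1628, 0.1932, 0.1533], E[r] = -0.1027, γ^t·E[r] = -0.060663, running G = 0.037901
t=6: π = [0.1406, 0.1628, 0.1872, 0.1628, 0.1933, 0.1534], E[r] = -0.1021, γ^t·E[r] = -0.054274, running G = -0.016373
t=7: π = [0.1406, 0.1628, 0.1872, 0.1628, 0.1933, 0.1534], E[r] = -0.1023, γ^t·E[r] = -0.048911, running G = -0.065284
t=8: π = [0.1406, 0.1628, 0.1872, 0.1628, 0.1933, 0.1534], E[r] = -0.1022, γ^t·E[r] = -0.044008, running G = -0.109292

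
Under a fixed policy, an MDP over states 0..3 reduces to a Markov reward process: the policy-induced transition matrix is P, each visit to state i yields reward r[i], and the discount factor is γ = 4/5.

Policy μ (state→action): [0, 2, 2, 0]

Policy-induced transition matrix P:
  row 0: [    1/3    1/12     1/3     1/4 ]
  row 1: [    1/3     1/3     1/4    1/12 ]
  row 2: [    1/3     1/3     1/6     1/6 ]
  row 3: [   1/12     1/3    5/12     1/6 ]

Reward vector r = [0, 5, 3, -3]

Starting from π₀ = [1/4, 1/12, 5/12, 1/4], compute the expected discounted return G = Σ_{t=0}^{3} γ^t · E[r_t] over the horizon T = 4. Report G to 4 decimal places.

G = 4.1378

t=0: π = [0.2500, 0.0833, 0.4167, 0.2500], E[r] = 0.9167, γ^t·E[r] = 0.916667, running G = 0.916667
t=1: π = [0.2708, 0.2708, 0.2778, 0.1806], E[r] = 1.6458, γ^t·E[r] = 1.316667, running G = 2.233333
t=2: π = [0.2882, 0.2656, 0.2795, 0.1667], E[r] = 1.6667, γ^t·E[r] = 1.066667, running G = 3.300000
t=3: π = [0.2917, 0.2613, 0.2785, 0.1685], E[r] = 1.6363, γ^t·E[r] = 0.837778, running G = 4.137778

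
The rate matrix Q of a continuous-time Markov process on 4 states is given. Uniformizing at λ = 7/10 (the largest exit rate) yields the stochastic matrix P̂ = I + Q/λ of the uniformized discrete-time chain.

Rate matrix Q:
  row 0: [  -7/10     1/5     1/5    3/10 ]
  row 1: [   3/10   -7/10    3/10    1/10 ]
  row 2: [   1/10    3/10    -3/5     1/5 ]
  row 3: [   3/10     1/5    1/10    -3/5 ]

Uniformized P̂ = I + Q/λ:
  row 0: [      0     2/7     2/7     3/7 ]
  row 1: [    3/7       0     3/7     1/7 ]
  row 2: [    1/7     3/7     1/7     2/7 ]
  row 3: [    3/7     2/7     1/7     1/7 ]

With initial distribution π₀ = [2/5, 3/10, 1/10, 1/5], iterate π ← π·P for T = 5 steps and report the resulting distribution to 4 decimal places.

π = [0.2516, 0.2491, 0.2503, 0.2490]

t=0: π = [0.4000, 0.3000, 0.1000, 0.2000]
t=1: π = [0.2286, 0.2143, 0.2857, 0.2714]
t=2: π = [0.2490, 0.2653, 0.2367, 0.2490]
t=3: π = [0.2542, 0.2437, 0.2542, 0.2478]
t=4: π = [0.2470, 0.2524, 0.2488, 0.2518]
t=5: π = [0.2516, 0.2491, 0.2503, 0.2490]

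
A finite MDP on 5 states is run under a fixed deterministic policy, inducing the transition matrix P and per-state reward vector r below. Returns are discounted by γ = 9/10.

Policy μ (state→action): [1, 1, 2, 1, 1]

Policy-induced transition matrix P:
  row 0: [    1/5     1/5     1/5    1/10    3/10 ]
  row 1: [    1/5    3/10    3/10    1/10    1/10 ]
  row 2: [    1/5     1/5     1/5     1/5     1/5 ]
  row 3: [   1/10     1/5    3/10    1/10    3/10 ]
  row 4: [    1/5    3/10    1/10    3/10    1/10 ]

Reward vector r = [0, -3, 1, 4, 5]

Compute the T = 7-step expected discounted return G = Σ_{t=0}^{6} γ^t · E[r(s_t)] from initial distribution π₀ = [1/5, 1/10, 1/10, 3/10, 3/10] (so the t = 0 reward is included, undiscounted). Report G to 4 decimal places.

t=0: π = [0.2000, 0.1000, 0.1000, 0.3000, 0.3000], E[r] = 2.5000, γ^t·E[r] = 2.500000, running G = 2.500000
t=1: π = [0.1700, 0.2400, 0.2100, 0.1700, 0.2100], E[r] = 1.2200, γ^t·E[r] = 1.098000, running G = 3.598000
t=2: π = [0.1830, 0.2450, 0.2200, 0.1630, 0.1890], E[r] = 1.0820, γ^t·E[r] = 0.876420, running G = 4.474420
t=3: π = [0.1837, 0.2434, 0.2219, 0.1598, 0.1912], E[r] = 1.0869, γ^t·E[r] = 0.792350, running G = 5.266770
t=4: π = [0.1840, 0.2435, 0.2212, 0.1604, 0.1909], E[r] = 1.0870, γ^t·E[r] = 0.713174, running G = 5.979944
t=5: π = [0.1840, 0.2434, 0.2213, 0.1603, 0.1910], E[r] = 1.0872, γ^t·E[r] = 0.642003, running G = 6.621947
t=6: π = [0.1840, 0.2434, 0.2213, 0.1603, 0.1910], E[r] = 1.0872, γ^t·E[r] = 0.577768, running G = 7.199714

G = 7.1997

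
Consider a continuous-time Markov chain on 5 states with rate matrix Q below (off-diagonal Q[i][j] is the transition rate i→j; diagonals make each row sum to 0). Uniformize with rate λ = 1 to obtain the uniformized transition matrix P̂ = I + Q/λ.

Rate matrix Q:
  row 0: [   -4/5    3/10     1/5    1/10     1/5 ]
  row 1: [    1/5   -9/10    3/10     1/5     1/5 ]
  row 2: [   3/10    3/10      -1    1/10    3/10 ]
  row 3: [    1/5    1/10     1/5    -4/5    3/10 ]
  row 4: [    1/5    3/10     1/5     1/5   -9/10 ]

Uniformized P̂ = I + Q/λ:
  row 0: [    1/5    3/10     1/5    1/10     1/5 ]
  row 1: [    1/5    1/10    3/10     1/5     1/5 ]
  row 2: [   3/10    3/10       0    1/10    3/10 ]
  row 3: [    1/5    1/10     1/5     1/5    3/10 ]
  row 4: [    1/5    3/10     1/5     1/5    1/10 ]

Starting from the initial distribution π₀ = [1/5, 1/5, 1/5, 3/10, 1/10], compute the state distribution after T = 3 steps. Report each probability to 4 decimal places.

π = [0.2184, 0.2224, 0.1860, 0.1598, 0.2134]

t=0: π = [0.2000, 0.2000, 0.2000, 0.3000, 0.1000]
t=1: π = [0.2200, 0.2000, 0.1800, 0.1600, 0.2400]
t=2: π = [0.2180, 0.2280, 0.1840, 0.1600, 0.2100]
t=3: π = [0.2184, 0.2224, 0.1860, 0.1598, 0.2134]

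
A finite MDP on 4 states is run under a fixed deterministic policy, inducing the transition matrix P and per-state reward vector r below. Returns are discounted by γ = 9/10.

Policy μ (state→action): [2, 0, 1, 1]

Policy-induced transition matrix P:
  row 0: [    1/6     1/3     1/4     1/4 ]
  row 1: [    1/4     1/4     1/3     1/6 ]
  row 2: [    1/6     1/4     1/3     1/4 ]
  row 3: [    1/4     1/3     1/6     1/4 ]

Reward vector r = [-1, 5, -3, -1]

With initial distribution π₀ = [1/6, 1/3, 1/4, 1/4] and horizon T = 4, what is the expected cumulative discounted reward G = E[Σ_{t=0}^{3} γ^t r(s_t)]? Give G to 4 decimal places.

t=0: π = [0.1667, 0.3333, 0.2500, 0.2500], E[r] = 0.5000, γ^t·E[r] = 0.500000, running G = 0.500000
t=1: π = [0.2153, 0.2847, 0.2778, 0.2222], E[r] = 0.1528, γ^t·E[r] = 0.137500, running G = 0.637500
t=2: π = [0.2089, 0.2865, 0.2784, 0.2263], E[r] = 0.1620, γ^t·E[r] = 0.131250, running G = 0.768750
t=3: π = [0.2094, 0.2863, 0.2782, 0.2261], E[r] = 0.1612, γ^t·E[r] = 0.117492, running G = 0.886242

G = 0.8862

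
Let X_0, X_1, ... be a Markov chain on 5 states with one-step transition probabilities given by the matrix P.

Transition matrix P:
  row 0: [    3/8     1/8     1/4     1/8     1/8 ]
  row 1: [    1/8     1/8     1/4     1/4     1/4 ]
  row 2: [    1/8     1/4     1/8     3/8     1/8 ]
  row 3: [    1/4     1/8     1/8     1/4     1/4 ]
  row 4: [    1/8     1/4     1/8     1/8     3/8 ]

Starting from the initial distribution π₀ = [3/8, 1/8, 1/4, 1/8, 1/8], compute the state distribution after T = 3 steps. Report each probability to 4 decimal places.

π = [0.2053, 0.1746, 0.1729, 0.2180, 0.2292]

t=0: π = [0.3750, 0.1250, 0.2500, 0.1250, 0.1250]
t=1: π = [0.2344, 0.1719, 0.1875, 0.2188, 0.1875]
t=2: π = [0.2109, 0.1719, 0.1758, 0.2207, 0.2207]
t=3: π = [0.2053, 0.1746, 0.1729, 0.2180, 0.2292]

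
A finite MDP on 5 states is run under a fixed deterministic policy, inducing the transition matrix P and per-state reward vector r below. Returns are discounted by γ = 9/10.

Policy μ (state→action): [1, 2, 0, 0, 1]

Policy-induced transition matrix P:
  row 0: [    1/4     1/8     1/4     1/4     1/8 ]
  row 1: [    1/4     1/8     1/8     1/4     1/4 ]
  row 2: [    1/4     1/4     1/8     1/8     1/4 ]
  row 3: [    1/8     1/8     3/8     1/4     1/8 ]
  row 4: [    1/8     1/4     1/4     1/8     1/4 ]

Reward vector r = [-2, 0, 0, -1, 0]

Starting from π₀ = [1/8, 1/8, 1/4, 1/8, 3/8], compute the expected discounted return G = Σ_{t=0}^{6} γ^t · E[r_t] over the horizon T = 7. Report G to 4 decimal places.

G = -2.8489

t=0: π = [0.1250, 0.1250, 0.2500, 0.1250, 0.3750], E[r] = -0.3750, γ^t·E[r] = -0.375000, running G = -0.375000
t=1: π = [0.1875, 0.2031, 0.2188, 0.1719, 0.2188], E[r] = -0.5469, γ^t·E[r] = -0.492188, running G = -0.867188
t=2: π = [0.2012, 0.1797, 0.2188, 0.1953, 0.2051], E[r] = -0.5977, γ^t·E[r] = -0.484102, running G = -1.351289
t=3: π = [0.2000, 0.1780, 0.2246, 0.1970, 0.2004], E[r] = -0.5969, γ^t·E[r] = -0.435157, running G = -1.786447
t=4: π = [0.2003, 0.1781, 0.2243, 0.1969, 0.2004], E[r] = -0.5975, γ^t·E[r] = -0.392022, running G = -2.178469
t=5: π = [0.2003, 0.1781, 0.2243, 0.1969, 0.2004], E[r] = -0.5976, γ^t·E[r] = -0.352879, running G = -2.531347
t=6: π = [0.2003, 0.1781, 0.2243, 0.1969, 0.2003], E[r] = -0.5976, γ^t·E[r] = -0.317590, running G = -2.848937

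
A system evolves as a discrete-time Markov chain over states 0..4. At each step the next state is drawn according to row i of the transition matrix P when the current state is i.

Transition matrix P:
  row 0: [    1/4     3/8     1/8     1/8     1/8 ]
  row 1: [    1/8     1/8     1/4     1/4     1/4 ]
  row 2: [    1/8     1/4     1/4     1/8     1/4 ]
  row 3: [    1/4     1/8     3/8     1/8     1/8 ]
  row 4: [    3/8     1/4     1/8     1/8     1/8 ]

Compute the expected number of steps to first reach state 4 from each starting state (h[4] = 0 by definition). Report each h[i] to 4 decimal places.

First-step conditioning: h[4] = 0; for i ≠ 4, h[i] = 1 + Σ_k P[i][k]·h[k].
  h[0] = 1 + 1/4·h[0] + 3/8·h[1] + 1/8·h[2] + 1/8·h[3]
  h[1] = 1 + 1/8·h[0] + 1/8·h[1] + 1/4·h[2] + 1/4·h[3]
  h[2] = 1 + 1/8·h[0] + 1/4·h[1] + 1/4·h[2] + 1/8·h[3]
  h[3] = 1 + 1/4·h[0] + 1/8·h[1] + 3/8·h[2] + 1/8·h[3]
Solving the 4×4 linear system over states ≠ 4 gives exactly h = [2336/429, 2072/429, 680/143, 776/143, 0] (h[4] = 0 is the target).

h = [5.4452, 4.8298, 4.7552, 5.4266, 0.0000]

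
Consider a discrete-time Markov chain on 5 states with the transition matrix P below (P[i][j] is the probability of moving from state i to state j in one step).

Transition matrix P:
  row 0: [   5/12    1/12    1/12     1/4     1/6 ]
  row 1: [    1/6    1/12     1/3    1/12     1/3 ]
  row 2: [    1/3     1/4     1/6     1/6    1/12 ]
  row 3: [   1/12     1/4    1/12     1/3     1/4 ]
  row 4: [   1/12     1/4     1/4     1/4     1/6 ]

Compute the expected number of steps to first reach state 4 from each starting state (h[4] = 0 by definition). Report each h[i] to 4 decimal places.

First-step conditioning: h[4] = 0; for i ≠ 4, h[i] = 1 + Σ_k P[i][k]·h[k].
  h[0] = 1 + 5/12·h[0] + 1/12·h[1] + 1/12·h[2] + 1/4·h[3]
  h[1] = 1 + 1/6·h[0] + 1/12·h[1] + 1/3·h[2] + 1/12·h[3]
  h[2] = 1 + 1/3·h[0] + 1/4·h[1] + 1/6·h[2] + 1/6·h[3]
  h[3] = 1 + 1/12·h[0] + 1/4·h[1] + 1/12·h[2] + 1/3·h[3]
Solving the 4×4 linear system over states ≠ 4 gives exactly h = [4308/859, 3756/859, 4644/859, 3816/859, 0] (h[4] = 0 is the target).

h = [5.0151, 4.3725, 5.4063, 4.4424, 0.0000]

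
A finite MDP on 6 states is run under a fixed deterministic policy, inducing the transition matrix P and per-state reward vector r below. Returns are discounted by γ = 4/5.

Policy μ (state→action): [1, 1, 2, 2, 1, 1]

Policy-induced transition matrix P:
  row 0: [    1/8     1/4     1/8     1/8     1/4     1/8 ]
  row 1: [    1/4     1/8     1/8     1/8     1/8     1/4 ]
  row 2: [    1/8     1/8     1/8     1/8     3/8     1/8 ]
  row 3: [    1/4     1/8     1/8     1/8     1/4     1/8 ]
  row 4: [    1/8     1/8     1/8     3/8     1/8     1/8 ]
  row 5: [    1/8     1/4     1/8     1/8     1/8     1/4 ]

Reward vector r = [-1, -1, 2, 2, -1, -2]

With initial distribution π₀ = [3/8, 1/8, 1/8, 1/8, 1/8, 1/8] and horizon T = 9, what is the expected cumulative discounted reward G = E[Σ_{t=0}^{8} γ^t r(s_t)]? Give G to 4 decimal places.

t=0: π = [0.3750, 0.1250, 0.1250, 0.1250, 0.1250, 0.1250], E[r] = -0.3750, γ^t·E[r] = -0.375000, running G = -0.375000
t=1: π = [0.1563, 0.1875, 0.1250, 0.1563, 0.2188, 0.1563], E[r] = -0.3125, γ^t·E[r] = -0.250000, running G = -0.625000
t=2: π = [0.1680, 0.1641, 0.1250, 0.1797, 0.1953, 0.1680], E[r] = -0.2539, γ^t·E[r] = -0.162500, running G = -0.787500
t=3: π = [0.1680, 0.1670, 0.1250, 0.1738, 0.1997, 0.1665], E[r] = -0.2700, γ^t·E[r] = -0.138250, running G = -0.925750
t=4: π = [0.1676, 0.1668, 0.1250, 0.1749, 0.1990, 0.1667], E[r] = -0.2669, γ^t·E[r] = -0.109325, running G = -1.035075
t=5: π = [0.1677, 0.1668, 0.1250, 0.1747, 0.1991, 0.1667], E[r] = -0.2675, γ^t·E[r] = -0.087640, running G = -1.122715
t=6: π = [0.1677, 0.1668, 0.1250, 0.1748, 0.1991, 0.1667], E[r] = -0.2674, γ^t·E[r] = -0.070093, running G = -1.192808
t=7: π = [0.1677, 0.1668, 0.1250, 0.1748, 0.1991, 0.1667], E[r] = -0.2674, γ^t·E[r] = -0.056076, running G = -1.248885
t=8: π = [0.1677, 0.1668, 0.1250, 0.1748, 0.1991, 0.1667], E[r] = -0.2674, γ^t·E[r] = -0.044861, running G = -1.293746

G = -1.2937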